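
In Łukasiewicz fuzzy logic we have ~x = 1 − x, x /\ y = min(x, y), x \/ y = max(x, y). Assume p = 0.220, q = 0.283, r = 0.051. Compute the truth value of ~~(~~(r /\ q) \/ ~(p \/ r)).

0.780

r /\ q = min(0.051, 0.283) = 0.051
~(r /\ q) = 1 − 0.051 = 0.949
~~(r /\ q) = 1 − 0.949 = 0.051
p \/ r = max(0.220, 0.051) = 0.220
~(p \/ r) = 1 − 0.220 = 0.780
~~(r /\ q) \/ ~(p \/ r) = max(0.051, 0.780) = 0.780
~(~~(r /\ q) \/ ~(p \/ r)) = 1 − 0.780 = 0.220
~~(~~(r /\ q) \/ ~(p \/ r)) = 1 − 0.220 = 0.780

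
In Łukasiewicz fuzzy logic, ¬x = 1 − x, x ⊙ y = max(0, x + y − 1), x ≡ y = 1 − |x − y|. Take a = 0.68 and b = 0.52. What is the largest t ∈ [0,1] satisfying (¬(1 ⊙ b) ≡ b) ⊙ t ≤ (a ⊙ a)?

0.40

1 ⊙ b = max(0, 1.00 + 0.52 − 1) = max(0, 0.52) = 0.52
¬(1 ⊙ b) = 1 − 0.52 = 0.48
¬(1 ⊙ b) ≡ b = 1 − |0.48 − 0.52| = 1 − 0.04 = 0.96
So the left factor is ¬(1 ⊙ b) ≡ b = 0.96.
a ⊙ a = max(0, 0.68 + 0.68 − 1) = max(0, 0.36) = 0.36
So the right-hand bound is a ⊙ a = 0.36.
The residuum of the Łukasiewicz t-norm gives the supremum: min(1, 1 − 0.96 + 0.36).
1 − 0.96 + 0.36 = 0.40, so t = min(1, 0.40) = 0.40.
Check: 0.96 ⊙ 0.40 = max(0, 0.36) = 0.36 ≤ 0.36.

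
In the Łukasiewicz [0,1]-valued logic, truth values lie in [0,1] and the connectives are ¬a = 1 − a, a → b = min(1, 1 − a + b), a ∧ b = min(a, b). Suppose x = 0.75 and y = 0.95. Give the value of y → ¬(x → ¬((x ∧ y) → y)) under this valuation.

x ∧ y = min(0.75, 0.95) = 0.75
(x ∧ y) → y = min(1, 1 − 0.75 + 0.95) = min(1, 1.20) = 1.00
¬((x ∧ y) → y) = 1 − 1.00 = 0.00
x → ¬((x ∧ y) → y) = min(1, 1 − 0.75 + 0.00) = min(1, 0.25) = 0.25
¬(x → ¬((x ∧ y) → y)) = 1 − 0.25 = 0.75
y → ¬(x → ¬((x ∧ y) → y)) = min(1, 1 − 0.95 + 0.75) = min(1, 0.80) = 0.80

0.80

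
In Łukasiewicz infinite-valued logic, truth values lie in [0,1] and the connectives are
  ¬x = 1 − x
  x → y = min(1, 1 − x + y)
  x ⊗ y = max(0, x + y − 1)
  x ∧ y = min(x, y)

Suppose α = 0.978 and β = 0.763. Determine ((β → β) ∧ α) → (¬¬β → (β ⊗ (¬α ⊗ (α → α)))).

β → β = min(1, 1 − 0.763 + 0.763) = min(1, 1.000) = 1.000
(β → β) ∧ α = min(1.000, 0.978) = 0.978
¬β = 1 − 0.763 = 0.237
¬¬β = 1 − 0.237 = 0.763
¬α = 1 − 0.978 = 0.022
α → α = min(1, 1 − 0.978 + 0.978) = min(1, 1.000) = 1.000
¬α ⊗ (α → α) = max(0, 0.022 + 1.000 − 1) = max(0, 0.022) = 0.022
β ⊗ (¬α ⊗ (α → α)) = max(0, 0.763 + 0.022 − 1) = max(0, -0.215) = 0.000
¬¬β → (β ⊗ (¬α ⊗ (α → α))) = min(1, 1 − 0.763 + 0.000) = min(1, 0.237) = 0.237
((β → β) ∧ α) → (¬¬β → (β ⊗ (¬α ⊗ (α → α)))) = min(1, 1 − 0.978 + 0.237) = min(1, 0.259) = 0.259

0.259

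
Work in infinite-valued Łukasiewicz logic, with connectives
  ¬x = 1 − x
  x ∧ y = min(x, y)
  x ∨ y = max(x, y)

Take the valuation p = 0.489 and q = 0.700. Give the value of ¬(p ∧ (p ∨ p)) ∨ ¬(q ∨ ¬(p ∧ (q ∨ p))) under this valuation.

p ∨ p = max(0.489, 0.489) = 0.489
p ∧ (p ∨ p) = min(0.489, 0.489) = 0.489
¬(p ∧ (p ∨ p)) = 1 − 0.489 = 0.511
q ∨ p = max(0.700, 0.489) = 0.700
p ∧ (q ∨ p) = min(0.489, 0.700) = 0.489
¬(p ∧ (q ∨ p)) = 1 − 0.489 = 0.511
q ∨ ¬(p ∧ (q ∨ p)) = max(0.700, 0.511) = 0.700
¬(q ∨ ¬(p ∧ (q ∨ p))) = 1 − 0.700 = 0.300
¬(p ∧ (p ∨ p)) ∨ ¬(q ∨ ¬(p ∧ (q ∨ p))) = max(0.511, 0.300) = 0.511

0.511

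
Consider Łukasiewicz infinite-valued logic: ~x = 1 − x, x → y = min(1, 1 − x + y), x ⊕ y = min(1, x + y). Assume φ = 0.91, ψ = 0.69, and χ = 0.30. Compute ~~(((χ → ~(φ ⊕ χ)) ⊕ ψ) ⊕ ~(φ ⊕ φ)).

φ ⊕ χ = min(1, 0.91 + 0.30) = min(1, 1.21) = 1.00
~(φ ⊕ χ) = 1 − 1.00 = 0.00
χ → ~(φ ⊕ χ) = min(1, 1 − 0.30 + 0.00) = min(1, 0.70) = 0.70
(χ → ~(φ ⊕ χ)) ⊕ ψ = min(1, 0.70 + 0.69) = min(1, 1.39) = 1.00
φ ⊕ φ = min(1, 0.91 + 0.91) = min(1, 1.82) = 1.00
~(φ ⊕ φ) = 1 − 1.00 = 0.00
((χ → ~(φ ⊕ χ)) ⊕ ψ) ⊕ ~(φ ⊕ φ) = min(1, 1.00 + 0.00) = min(1, 1.00) = 1.00
~(((χ → ~(φ ⊕ χ)) ⊕ ψ) ⊕ ~(φ ⊕ φ)) = 1 − 1.00 = 0.00
~~(((χ → ~(φ ⊕ χ)) ⊕ ψ) ⊕ ~(φ ⊕ φ)) = 1 − 0.00 = 1.00

1.00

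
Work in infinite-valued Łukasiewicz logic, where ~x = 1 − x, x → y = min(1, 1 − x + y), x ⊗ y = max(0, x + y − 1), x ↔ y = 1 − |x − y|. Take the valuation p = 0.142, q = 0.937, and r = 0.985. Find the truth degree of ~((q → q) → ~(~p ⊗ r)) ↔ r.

q → q = min(1, 1 − 0.937 + 0.937) = min(1, 1.000) = 1.000
~p = 1 − 0.142 = 0.858
~p ⊗ r = max(0, 0.858 + 0.985 − 1) = max(0, 0.843) = 0.843
~(~p ⊗ r) = 1 − 0.843 = 0.157
(q → q) → ~(~p ⊗ r) = min(1, 1 − 1.000 + 0.157) = min(1, 0.157) = 0.157
~((q → q) → ~(~p ⊗ r)) = 1 − 0.157 = 0.843
~((q → q) → ~(~p ⊗ r)) ↔ r = 1 − |0.843 − 0.985| = 1 − 0.142 = 0.858

0.858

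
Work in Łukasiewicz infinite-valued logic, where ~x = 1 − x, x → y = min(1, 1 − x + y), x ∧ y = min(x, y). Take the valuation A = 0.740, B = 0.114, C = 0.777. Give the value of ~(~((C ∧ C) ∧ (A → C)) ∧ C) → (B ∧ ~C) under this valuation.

0.337

C ∧ C = min(0.777, 0.777) = 0.777
A → C = min(1, 1 − 0.740 + 0.777) = min(1, 1.037) = 1.000
(C ∧ C) ∧ (A → C) = min(0.777, 1.000) = 0.777
~((C ∧ C) ∧ (A → C)) = 1 − 0.777 = 0.223
~((C ∧ C) ∧ (A → C)) ∧ C = min(0.223, 0.777) = 0.223
~(~((C ∧ C) ∧ (A → C)) ∧ C) = 1 − 0.223 = 0.777
~C = 1 − 0.777 = 0.223
B ∧ ~C = min(0.114, 0.223) = 0.114
~(~((C ∧ C) ∧ (A → C)) ∧ C) → (B ∧ ~C) = min(1, 1 − 0.777 + 0.114) = min(1, 0.337) = 0.337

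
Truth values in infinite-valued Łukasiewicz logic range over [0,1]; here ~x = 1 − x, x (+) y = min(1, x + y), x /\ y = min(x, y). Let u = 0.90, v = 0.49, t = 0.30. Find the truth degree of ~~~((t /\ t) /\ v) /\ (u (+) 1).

t /\ t = min(0.30, 0.30) = 0.30
(t /\ t) /\ v = min(0.30, 0.49) = 0.30
~((t /\ t) /\ v) = 1 − 0.30 = 0.70
~~((t /\ t) /\ v) = 1 − 0.70 = 0.30
~~~((t /\ t) /\ v) = 1 − 0.30 = 0.70
u (+) 1 = min(1, 0.90 + 1.00) = min(1, 1.90) = 1.00
~~~((t /\ t) /\ v) /\ (u (+) 1) = min(0.70, 1.00) = 0.70

0.70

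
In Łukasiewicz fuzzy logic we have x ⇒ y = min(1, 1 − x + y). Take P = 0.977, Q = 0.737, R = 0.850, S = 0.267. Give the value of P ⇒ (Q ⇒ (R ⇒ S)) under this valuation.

0.703

R ⇒ S = min(1, 1 − 0.850 + 0.267) = min(1, 0.417) = 0.417
Q ⇒ (R ⇒ S) = min(1, 1 − 0.737 + 0.417) = min(1, 0.680) = 0.680
P ⇒ (Q ⇒ (R ⇒ S)) = min(1, 1 − 0.977 + 0.680) = min(1, 0.703) = 0.703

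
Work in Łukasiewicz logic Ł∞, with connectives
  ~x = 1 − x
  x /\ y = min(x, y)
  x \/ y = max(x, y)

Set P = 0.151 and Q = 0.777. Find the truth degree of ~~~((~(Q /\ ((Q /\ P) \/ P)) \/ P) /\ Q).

Q /\ P = min(0.777, 0.151) = 0.151
(Q /\ P) \/ P = max(0.151, 0.151) = 0.151
Q /\ ((Q /\ P) \/ P) = min(0.777, 0.151) = 0.151
~(Q /\ ((Q /\ P) \/ P)) = 1 − 0.151 = 0.849
~(Q /\ ((Q /\ P) \/ P)) \/ P = max(0.849, 0.151) = 0.849
(~(Q /\ ((Q /\ P) \/ P)) \/ P) /\ Q = min(0.849, 0.777) = 0.777
~((~(Q /\ ((Q /\ P) \/ P)) \/ P) /\ Q) = 1 − 0.777 = 0.223
~~((~(Q /\ ((Q /\ P) \/ P)) \/ P) /\ Q) = 1 − 0.223 = 0.777
~~~((~(Q /\ ((Q /\ P) \/ P)) \/ P) /\ Q) = 1 − 0.777 = 0.223

0.223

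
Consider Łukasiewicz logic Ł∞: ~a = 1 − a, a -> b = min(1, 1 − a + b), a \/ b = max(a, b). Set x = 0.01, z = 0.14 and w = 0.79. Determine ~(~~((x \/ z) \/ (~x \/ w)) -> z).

0.85

x \/ z = max(0.01, 0.14) = 0.14
~x = 1 − 0.01 = 0.99
~x \/ w = max(0.99, 0.79) = 0.99
(x \/ z) \/ (~x \/ w) = max(0.14, 0.99) = 0.99
~((x \/ z) \/ (~x \/ w)) = 1 − 0.99 = 0.01
~~((x \/ z) \/ (~x \/ w)) = 1 − 0.01 = 0.99
~~((x \/ z) \/ (~x \/ w)) -> z = min(1, 1 − 0.99 + 0.14) = min(1, 0.15) = 0.15
~(~~((x \/ z) \/ (~x \/ w)) -> z) = 1 − 0.15 = 0.85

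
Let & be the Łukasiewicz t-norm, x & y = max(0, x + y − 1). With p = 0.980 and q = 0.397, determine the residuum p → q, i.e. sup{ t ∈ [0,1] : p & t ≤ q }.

The residuum of the Łukasiewicz t-norm gives the supremum: min(1, 1 − 0.980 + 0.397).
1 − 0.980 + 0.397 = 0.417, so t = min(1, 0.417) = 0.417.
Check: 0.980 & 0.417 = max(0, 0.397) = 0.397 ≤ 0.397.

0.417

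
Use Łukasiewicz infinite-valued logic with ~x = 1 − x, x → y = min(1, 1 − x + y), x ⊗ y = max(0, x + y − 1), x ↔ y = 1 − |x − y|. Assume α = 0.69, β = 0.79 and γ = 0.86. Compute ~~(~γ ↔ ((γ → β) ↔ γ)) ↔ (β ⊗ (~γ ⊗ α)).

0.79

~γ = 1 − 0.86 = 0.14
γ → β = min(1, 1 − 0.86 + 0.79) = min(1, 0.93) = 0.93
(γ → β) ↔ γ = 1 − |0.93 − 0.86| = 1 − 0.07 = 0.93
~γ ↔ ((γ → β) ↔ γ) = 1 − |0.14 − 0.93| = 1 − 0.79 = 0.21
~(~γ ↔ ((γ → β) ↔ γ)) = 1 − 0.21 = 0.79
~~(~γ ↔ ((γ → β) ↔ γ)) = 1 − 0.79 = 0.21
~γ ⊗ α = max(0, 0.14 + 0.69 − 1) = max(0, -0.17) = 0.00
β ⊗ (~γ ⊗ α) = max(0, 0.79 + 0.00 − 1) = max(0, -0.21) = 0.00
~~(~γ ↔ ((γ → β) ↔ γ)) ↔ (β ⊗ (~γ ⊗ α)) = 1 − |0.21 − 0.00| = 1 − 0.21 = 0.79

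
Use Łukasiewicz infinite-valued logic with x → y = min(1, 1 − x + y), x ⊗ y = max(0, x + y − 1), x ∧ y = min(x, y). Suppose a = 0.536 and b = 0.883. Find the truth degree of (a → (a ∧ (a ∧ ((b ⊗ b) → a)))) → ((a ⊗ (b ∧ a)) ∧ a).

b ⊗ b = max(0, 0.883 + 0.883 − 1) = max(0, 0.766) = 0.766
(b ⊗ b) → a = min(1, 1 − 0.766 + 0.536) = min(1, 0.770) = 0.770
a ∧ ((b ⊗ b) → a) = min(0.536, 0.770) = 0.536
a ∧ (a ∧ ((b ⊗ b) → a)) = min(0.536, 0.536) = 0.536
a → (a ∧ (a ∧ ((b ⊗ b) → a))) = min(1, 1 − 0.536 + 0.536) = min(1, 1.000) = 1.000
b ∧ a = min(0.883, 0.536) = 0.536
a ⊗ (b ∧ a) = max(0, 0.536 + 0.536 − 1) = max(0, 0.072) = 0.072
(a ⊗ (b ∧ a)) ∧ a = min(0.072, 0.536) = 0.072
(a → (a ∧ (a ∧ ((b ⊗ b) → a)))) → ((a ⊗ (b ∧ a)) ∧ a) = min(1, 1 − 1.000 + 0.072) = min(1, 0.072) = 0.072

0.072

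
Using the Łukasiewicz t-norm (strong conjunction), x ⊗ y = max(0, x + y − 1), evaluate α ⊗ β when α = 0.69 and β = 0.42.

0.11

α ⊗ β = max(0, 0.69 + 0.42 − 1) = max(0, 0.11) = 0.11
For comparison, the Gödel (minimum) t-norm min(x, y) would give 0.42.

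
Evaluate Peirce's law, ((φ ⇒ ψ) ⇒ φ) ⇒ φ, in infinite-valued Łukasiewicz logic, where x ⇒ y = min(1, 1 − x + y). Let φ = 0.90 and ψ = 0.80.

φ ⇒ ψ = min(1, 1 − 0.90 + 0.80) = min(1, 0.90) = 0.90
(φ ⇒ ψ) ⇒ φ = min(1, 1 − 0.90 + 0.90) = min(1, 1.00) = 1.00
((φ ⇒ ψ) ⇒ φ) ⇒ φ = min(1, 1 − 1.00 + 0.90) = min(1, 0.90) = 0.90
(The value 0.90 < 1 shows this instance is not satisfied; not a Ł∞-tautology in general.)

0.90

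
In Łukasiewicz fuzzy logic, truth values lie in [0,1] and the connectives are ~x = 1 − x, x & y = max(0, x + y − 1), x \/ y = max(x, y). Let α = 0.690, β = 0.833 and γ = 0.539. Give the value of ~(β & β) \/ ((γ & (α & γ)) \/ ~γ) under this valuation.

0.461

β & β = max(0, 0.833 + 0.833 − 1) = max(0, 0.666) = 0.666
~(β & β) = 1 − 0.666 = 0.334
α & γ = max(0, 0.690 + 0.539 − 1) = max(0, 0.229) = 0.229
γ & (α & γ) = max(0, 0.539 + 0.229 − 1) = max(0, -0.232) = 0.000
~γ = 1 − 0.539 = 0.461
(γ & (α & γ)) \/ ~γ = max(0.000, 0.461) = 0.461
~(β & β) \/ ((γ & (α & γ)) \/ ~γ) = max(0.334, 0.461) = 0.461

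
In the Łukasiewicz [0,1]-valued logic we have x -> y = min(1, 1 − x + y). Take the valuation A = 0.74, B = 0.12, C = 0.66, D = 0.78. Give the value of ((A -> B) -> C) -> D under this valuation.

0.78

A -> B = min(1, 1 − 0.74 + 0.12) = min(1, 0.38) = 0.38
(A -> B) -> C = min(1, 1 − 0.38 + 0.66) = min(1, 1.28) = 1.00
((A -> B) -> C) -> D = min(1, 1 − 1.00 + 0.78) = min(1, 0.78) = 0.78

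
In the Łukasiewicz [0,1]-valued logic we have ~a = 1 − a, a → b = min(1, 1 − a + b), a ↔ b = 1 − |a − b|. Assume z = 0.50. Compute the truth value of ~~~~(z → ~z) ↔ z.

~z = 1 − 0.50 = 0.50
z → ~z = min(1, 1 − 0.50 + 0.50) = min(1, 1.00) = 1.00
~(z → ~z) = 1 − 1.00 = 0.00
~~(z → ~z) = 1 − 0.00 = 1.00
~~~(z → ~z) = 1 − 1.00 = 0.00
~~~~(z → ~z) = 1 − 0.00 = 1.00
~~~~(z → ~z) ↔ z = 1 − |1.00 − 0.50| = 1 − 0.50 = 0.50

0.50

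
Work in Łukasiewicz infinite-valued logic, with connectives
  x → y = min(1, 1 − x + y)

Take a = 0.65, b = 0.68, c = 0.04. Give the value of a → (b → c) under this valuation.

b → c = min(1, 1 − 0.68 + 0.04) = min(1, 0.36) = 0.36
a → (b → c) = min(1, 1 − 0.65 + 0.36) = min(1, 0.71) = 0.71

0.71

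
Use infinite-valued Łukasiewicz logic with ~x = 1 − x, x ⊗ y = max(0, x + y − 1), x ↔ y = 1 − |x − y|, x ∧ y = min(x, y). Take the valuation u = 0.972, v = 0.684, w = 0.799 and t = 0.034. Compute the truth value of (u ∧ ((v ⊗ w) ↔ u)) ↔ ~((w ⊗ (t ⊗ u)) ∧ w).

0.511

v ⊗ w = max(0, 0.684 + 0.799 − 1) = max(0, 0.483) = 0.483
(v ⊗ w) ↔ u = 1 − |0.483 − 0.972| = 1 − 0.489 = 0.511
u ∧ ((v ⊗ w) ↔ u) = min(0.972, 0.511) = 0.511
t ⊗ u = max(0, 0.034 + 0.972 − 1) = max(0, 0.006) = 0.006
w ⊗ (t ⊗ u) = max(0, 0.799 + 0.006 − 1) = max(0, -0.195) = 0.000
(w ⊗ (t ⊗ u)) ∧ w = min(0.000, 0.799) = 0.000
~((w ⊗ (t ⊗ u)) ∧ w) = 1 − 0.000 = 1.000
(u ∧ ((v ⊗ w) ↔ u)) ↔ ~((w ⊗ (t ⊗ u)) ∧ w) = 1 − |0.511 − 1.000| = 1 − 0.489 = 0.511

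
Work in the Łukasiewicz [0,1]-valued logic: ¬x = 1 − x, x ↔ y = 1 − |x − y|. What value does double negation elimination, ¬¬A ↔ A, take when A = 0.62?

1.00

¬A = 1 − 0.62 = 0.38
¬¬A = 1 − 0.38 = 0.62
¬¬A ↔ A = 1 − |0.62 − 0.62| = 1 − 0.00 = 1.00
(As expected: always 1 in Ł∞ since negation is involutive.)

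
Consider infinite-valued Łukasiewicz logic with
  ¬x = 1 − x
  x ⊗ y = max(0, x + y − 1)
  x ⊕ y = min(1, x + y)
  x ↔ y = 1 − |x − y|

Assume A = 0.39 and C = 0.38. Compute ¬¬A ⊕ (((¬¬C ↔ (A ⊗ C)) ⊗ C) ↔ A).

1.00

¬A = 1 − 0.39 = 0.61
¬¬A = 1 − 0.61 = 0.39
¬C = 1 − 0.38 = 0.62
¬¬C = 1 − 0.62 = 0.38
A ⊗ C = max(0, 0.39 + 0.38 − 1) = max(0, -0.23) = 0.00
¬¬C ↔ (A ⊗ C) = 1 − |0.38 − 0.00| = 1 − 0.38 = 0.62
(¬¬C ↔ (A ⊗ C)) ⊗ C = max(0, 0.62 + 0.38 − 1) = max(0, 0.00) = 0.00
((¬¬C ↔ (A ⊗ C)) ⊗ C) ↔ A = 1 − |0.00 − 0.39| = 1 − 0.39 = 0.61
¬¬A ⊕ (((¬¬C ↔ (A ⊗ C)) ⊗ C) ↔ A) = min(1, 0.39 + 0.61) = min(1, 1.00) = 1.00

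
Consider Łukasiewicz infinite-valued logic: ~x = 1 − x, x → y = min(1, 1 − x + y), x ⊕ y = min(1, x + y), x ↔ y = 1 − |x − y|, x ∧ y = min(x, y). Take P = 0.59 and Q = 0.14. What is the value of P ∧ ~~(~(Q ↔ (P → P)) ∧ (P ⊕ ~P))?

0.59

P → P = min(1, 1 − 0.59 + 0.59) = min(1, 1.00) = 1.00
Q ↔ (P → P) = 1 − |0.14 − 1.00| = 1 − 0.86 = 0.14
~(Q ↔ (P → P)) = 1 − 0.14 = 0.86
~P = 1 − 0.59 = 0.41
P ⊕ ~P = min(1, 0.59 + 0.41) = min(1, 1.00) = 1.00
~(Q ↔ (P → P)) ∧ (P ⊕ ~P) = min(0.86, 1.00) = 0.86
~(~(Q ↔ (P → P)) ∧ (P ⊕ ~P)) = 1 − 0.86 = 0.14
~~(~(Q ↔ (P → P)) ∧ (P ⊕ ~P)) = 1 − 0.14 = 0.86
P ∧ ~~(~(Q ↔ (P → P)) ∧ (P ⊕ ~P)) = min(0.59, 0.86) = 0.59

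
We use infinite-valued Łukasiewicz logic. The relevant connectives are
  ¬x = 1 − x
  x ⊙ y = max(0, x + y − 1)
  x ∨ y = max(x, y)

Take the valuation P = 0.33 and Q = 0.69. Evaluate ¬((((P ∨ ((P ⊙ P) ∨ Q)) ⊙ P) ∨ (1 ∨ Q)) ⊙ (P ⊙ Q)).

P ⊙ P = max(0, 0.33 + 0.33 − 1) = max(0, -0.34) = 0.00
(P ⊙ P) ∨ Q = max(0.00, 0.69) = 0.69
P ∨ ((P ⊙ P) ∨ Q) = max(0.33, 0.69) = 0.69
(P ∨ ((P ⊙ P) ∨ Q)) ⊙ P = max(0, 0.69 + 0.33 − 1) = max(0, 0.02) = 0.02
1 ∨ Q = max(1.00, 0.69) = 1.00
((P ∨ ((P ⊙ P) ∨ Q)) ⊙ P) ∨ (1 ∨ Q) = max(0.02, 1.00) = 1.00
P ⊙ Q = max(0, 0.33 + 0.69 − 1) = max(0, 0.02) = 0.02
(((P ∨ ((P ⊙ P) ∨ Q)) ⊙ P) ∨ (1 ∨ Q)) ⊙ (P ⊙ Q) = max(0, 1.00 + 0.02 − 1) = max(0, 0.02) = 0.02
¬((((P ∨ ((P ⊙ P) ∨ Q)) ⊙ P) ∨ (1 ∨ Q)) ⊙ (P ⊙ Q)) = 1 − 0.02 = 0.98

0.98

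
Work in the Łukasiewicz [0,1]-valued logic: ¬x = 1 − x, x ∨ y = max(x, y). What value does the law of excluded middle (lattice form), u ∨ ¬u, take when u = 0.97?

0.97

¬u = 1 − 0.97 = 0.03
u ∨ ¬u = max(0.97, 0.03) = 0.97
(The value 0.97 < 1 shows this instance is not satisfied; not a Ł∞-tautology — its value is max(a, 1−a).)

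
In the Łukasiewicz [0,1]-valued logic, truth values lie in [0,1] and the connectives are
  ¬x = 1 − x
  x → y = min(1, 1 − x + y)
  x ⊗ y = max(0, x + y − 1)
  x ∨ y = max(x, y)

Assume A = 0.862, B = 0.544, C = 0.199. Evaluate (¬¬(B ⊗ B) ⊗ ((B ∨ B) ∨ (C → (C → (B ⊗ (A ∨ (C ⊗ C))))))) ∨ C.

B ⊗ B = max(0, 0.544 + 0.544 − 1) = max(0, 0.088) = 0.088
¬(B ⊗ B) = 1 − 0.088 = 0.912
¬¬(B ⊗ B) = 1 − 0.912 = 0.088
B ∨ B = max(0.544, 0.544) = 0.544
C ⊗ C = max(0, 0.199 + 0.199 − 1) = max(0, -0.602) = 0.000
A ∨ (C ⊗ C) = max(0.862, 0.000) = 0.862
B ⊗ (A ∨ (C ⊗ C)) = max(0, 0.544 + 0.862 − 1) = max(0, 0.406) = 0.406
C → (B ⊗ (A ∨ (C ⊗ C))) = min(1, 1 − 0.199 + 0.406) = min(1, 1.207) = 1.000
C → (C → (B ⊗ (A ∨ (C ⊗ C)))) = min(1, 1 − 0.199 + 1.000) = min(1, 1.801) = 1.000
(B ∨ B) ∨ (C → (C → (B ⊗ (A ∨ (C ⊗ C))))) = max(0.544, 1.000) = 1.000
¬¬(B ⊗ B) ⊗ ((B ∨ B) ∨ (C → (C → (B ⊗ (A ∨ (C ⊗ C)))))) = max(0, 0.088 + 1.000 − 1) = max(0, 0.088) = 0.088
(¬¬(B ⊗ B) ⊗ ((B ∨ B) ∨ (C → (C → (B ⊗ (A ∨ (C ⊗ C))))))) ∨ C = max(0.088, 0.199) = 0.199

0.199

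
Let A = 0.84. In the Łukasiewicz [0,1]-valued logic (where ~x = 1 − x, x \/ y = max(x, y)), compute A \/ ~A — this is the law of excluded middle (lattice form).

~A = 1 − 0.84 = 0.16
A \/ ~A = max(0.84, 0.16) = 0.84
(The value 0.84 < 1 shows this instance is not satisfied; not a Ł∞-tautology — its value is max(a, 1−a).)

0.84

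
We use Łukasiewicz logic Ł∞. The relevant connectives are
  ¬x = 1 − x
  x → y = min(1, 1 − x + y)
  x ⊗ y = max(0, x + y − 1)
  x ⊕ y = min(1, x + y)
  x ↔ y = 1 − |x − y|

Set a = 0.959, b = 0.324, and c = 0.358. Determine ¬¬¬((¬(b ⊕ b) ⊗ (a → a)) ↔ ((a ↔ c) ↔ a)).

0.088

b ⊕ b = min(1, 0.324 + 0.324) = min(1, 0.648) = 0.648
¬(b ⊕ b) = 1 − 0.648 = 0.352
a → a = min(1, 1 − 0.959 + 0.959) = min(1, 1.000) = 1.000
¬(b ⊕ b) ⊗ (a → a) = max(0, 0.352 + 1.000 − 1) = max(0, 0.352) = 0.352
a ↔ c = 1 − |0.959 − 0.358| = 1 − 0.601 = 0.399
(a ↔ c) ↔ a = 1 − |0.399 − 0.959| = 1 − 0.560 = 0.440
(¬(b ⊕ b) ⊗ (a → a)) ↔ ((a ↔ c) ↔ a) = 1 − |0.352 − 0.440| = 1 − 0.088 = 0.912
¬((¬(b ⊕ b) ⊗ (a → a)) ↔ ((a ↔ c) ↔ a)) = 1 − 0.912 = 0.088
¬¬((¬(b ⊕ b) ⊗ (a → a)) ↔ ((a ↔ c) ↔ a)) = 1 − 0.088 = 0.912
¬¬¬((¬(b ⊕ b) ⊗ (a → a)) ↔ ((a ↔ c) ↔ a)) = 1 − 0.912 = 0.088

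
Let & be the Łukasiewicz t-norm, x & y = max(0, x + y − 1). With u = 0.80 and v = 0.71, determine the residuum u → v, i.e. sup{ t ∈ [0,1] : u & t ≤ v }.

The residuum of the Łukasiewicz t-norm gives the supremum: min(1, 1 − 0.80 + 0.71).
1 − 0.80 + 0.71 = 0.91, so t = min(1, 0.91) = 0.91.
Check: 0.80 & 0.91 = max(0, 0.71) = 0.71 ≤ 0.71.

0.91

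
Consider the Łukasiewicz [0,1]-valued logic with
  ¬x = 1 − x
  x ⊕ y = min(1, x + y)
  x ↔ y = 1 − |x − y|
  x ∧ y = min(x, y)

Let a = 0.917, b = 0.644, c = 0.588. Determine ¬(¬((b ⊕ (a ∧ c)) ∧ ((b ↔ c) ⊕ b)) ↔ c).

0.588

a ∧ c = min(0.917, 0.588) = 0.588
b ⊕ (a ∧ c) = min(1, 0.644 + 0.588) = min(1, 1.232) = 1.000
b ↔ c = 1 − |0.644 − 0.588| = 1 − 0.056 = 0.944
(b ↔ c) ⊕ b = min(1, 0.944 + 0.644) = min(1, 1.588) = 1.000
(b ⊕ (a ∧ c)) ∧ ((b ↔ c) ⊕ b) = min(1.000, 1.000) = 1.000
¬((b ⊕ (a ∧ c)) ∧ ((b ↔ c) ⊕ b)) = 1 − 1.000 = 0.000
¬((b ⊕ (a ∧ c)) ∧ ((b ↔ c) ⊕ b)) ↔ c = 1 − |0.000 − 0.588| = 1 − 0.588 = 0.412
¬(¬((b ⊕ (a ∧ c)) ∧ ((b ↔ c) ⊕ b)) ↔ c) = 1 − 0.412 = 0.588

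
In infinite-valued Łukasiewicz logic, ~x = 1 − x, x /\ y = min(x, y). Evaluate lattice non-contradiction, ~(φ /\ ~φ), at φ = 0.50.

0.50

~φ = 1 − 0.50 = 0.50
φ /\ ~φ = min(0.50, 0.50) = 0.50
~(φ /\ ~φ) = 1 − 0.50 = 0.50
(The value 0.50 < 1 shows this instance is not satisfied; not a Ł∞-tautology — its value is 1 − min(a, 1−a).)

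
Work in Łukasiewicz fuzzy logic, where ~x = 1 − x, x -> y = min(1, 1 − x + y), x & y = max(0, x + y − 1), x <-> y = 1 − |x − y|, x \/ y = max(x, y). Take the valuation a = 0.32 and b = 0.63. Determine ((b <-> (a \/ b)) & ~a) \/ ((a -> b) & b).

0.68

a \/ b = max(0.32, 0.63) = 0.63
b <-> (a \/ b) = 1 − |0.63 − 0.63| = 1 − 0.00 = 1.00
~a = 1 − 0.32 = 0.68
(b <-> (a \/ b)) & ~a = max(0, 1.00 + 0.68 − 1) = max(0, 0.68) = 0.68
a -> b = min(1, 1 − 0.32 + 0.63) = min(1, 1.31) = 1.00
(a -> b) & b = max(0, 1.00 + 0.63 − 1) = max(0, 0.63) = 0.63
((b <-> (a \/ b)) & ~a) \/ ((a -> b) & b) = max(0.68, 0.63) = 0.68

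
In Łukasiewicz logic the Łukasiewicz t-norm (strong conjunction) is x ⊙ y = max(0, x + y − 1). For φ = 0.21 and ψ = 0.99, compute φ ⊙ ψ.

φ ⊙ ψ = max(0, 0.21 + 0.99 − 1) = max(0, 0.20) = 0.20
For comparison, the Gödel (minimum) t-norm min(x, y) would give 0.21.

0.20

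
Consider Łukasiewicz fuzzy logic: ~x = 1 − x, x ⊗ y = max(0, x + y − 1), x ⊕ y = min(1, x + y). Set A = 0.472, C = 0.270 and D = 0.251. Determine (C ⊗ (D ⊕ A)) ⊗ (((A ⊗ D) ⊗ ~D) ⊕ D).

D ⊕ A = min(1, 0.251 + 0.472) = min(1, 0.723) = 0.723
C ⊗ (D ⊕ A) = max(0, 0.270 + 0.723 − 1) = max(0, -0.007) = 0.000
A ⊗ D = max(0, 0.472 + 0.251 − 1) = max(0, -0.277) = 0.000
~D = 1 − 0.251 = 0.749
(A ⊗ D) ⊗ ~D = max(0, 0.000 + 0.749 − 1) = max(0, -0.251) = 0.000
((A ⊗ D) ⊗ ~D) ⊕ D = min(1, 0.000 + 0.251) = min(1, 0.251) = 0.251
(C ⊗ (D ⊕ A)) ⊗ (((A ⊗ D) ⊗ ~D) ⊕ D) = max(0, 0.000 + 0.251 − 1) = max(0, -0.749) = 0.000

0.000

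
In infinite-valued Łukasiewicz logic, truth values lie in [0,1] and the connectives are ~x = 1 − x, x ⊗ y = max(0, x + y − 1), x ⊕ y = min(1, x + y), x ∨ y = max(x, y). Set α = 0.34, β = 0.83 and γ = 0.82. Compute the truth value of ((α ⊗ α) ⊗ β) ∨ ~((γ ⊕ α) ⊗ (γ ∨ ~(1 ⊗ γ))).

0.18

α ⊗ α = max(0, 0.34 + 0.34 − 1) = max(0, -0.32) = 0.00
(α ⊗ α) ⊗ β = max(0, 0.00 + 0.83 − 1) = max(0, -0.17) = 0.00
γ ⊕ α = min(1, 0.82 + 0.34) = min(1, 1.16) = 1.00
1 ⊗ γ = max(0, 1.00 + 0.82 − 1) = max(0, 0.82) = 0.82
~(1 ⊗ γ) = 1 − 0.82 = 0.18
γ ∨ ~(1 ⊗ γ) = max(0.82, 0.18) = 0.82
(γ ⊕ α) ⊗ (γ ∨ ~(1 ⊗ γ)) = max(0, 1.00 + 0.82 − 1) = max(0, 0.82) = 0.82
~((γ ⊕ α) ⊗ (γ ∨ ~(1 ⊗ γ))) = 1 − 0.82 = 0.18
((α ⊗ α) ⊗ β) ∨ ~((γ ⊕ α) ⊗ (γ ∨ ~(1 ⊗ γ))) = max(0.00, 0.18) = 0.18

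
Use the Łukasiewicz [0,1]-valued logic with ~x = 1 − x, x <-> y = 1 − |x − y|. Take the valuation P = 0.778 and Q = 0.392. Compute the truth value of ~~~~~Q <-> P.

~Q = 1 − 0.392 = 0.608
~~Q = 1 − 0.608 = 0.392
~~~Q = 1 − 0.392 = 0.608
~~~~Q = 1 − 0.608 = 0.392
~~~~~Q = 1 − 0.392 = 0.608
~~~~~Q <-> P = 1 − |0.608 − 0.778| = 1 − 0.170 = 0.830

0.830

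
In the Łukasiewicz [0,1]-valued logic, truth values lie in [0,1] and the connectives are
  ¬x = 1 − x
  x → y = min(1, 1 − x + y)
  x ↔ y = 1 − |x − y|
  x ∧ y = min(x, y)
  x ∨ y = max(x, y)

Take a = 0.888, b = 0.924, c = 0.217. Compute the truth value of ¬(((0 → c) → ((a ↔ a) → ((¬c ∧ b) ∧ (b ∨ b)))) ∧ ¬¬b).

0.217

0 → c = min(1, 1 − 0.000 + 0.217) = min(1, 1.217) = 1.000
a ↔ a = 1 − |0.888 − 0.888| = 1 − 0.000 = 1.000
¬c = 1 − 0.217 = 0.783
¬c ∧ b = min(0.783, 0.924) = 0.783
b ∨ b = max(0.924, 0.924) = 0.924
(¬c ∧ b) ∧ (b ∨ b) = min(0.783, 0.924) = 0.783
(a ↔ a) → ((¬c ∧ b) ∧ (b ∨ b)) = min(1, 1 − 1.000 + 0.783) = min(1, 0.783) = 0.783
(0 → c) → ((a ↔ a) → ((¬c ∧ b) ∧ (b ∨ b))) = min(1, 1 − 1.000 + 0.783) = min(1, 0.783) = 0.783
¬b = 1 − 0.924 = 0.076
¬¬b = 1 − 0.076 = 0.924
((0 → c) → ((a ↔ a) → ((¬c ∧ b) ∧ (b ∨ b)))) ∧ ¬¬b = min(0.783, 0.924) = 0.783
¬(((0 → c) → ((a ↔ a) → ((¬c ∧ b) ∧ (b ∨ b)))) ∧ ¬¬b) = 1 − 0.783 = 0.217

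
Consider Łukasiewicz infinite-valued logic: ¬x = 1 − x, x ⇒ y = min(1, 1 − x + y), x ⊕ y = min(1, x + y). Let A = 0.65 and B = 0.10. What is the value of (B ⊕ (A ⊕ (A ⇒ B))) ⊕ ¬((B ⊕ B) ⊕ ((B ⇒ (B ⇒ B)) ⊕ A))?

1.00

A ⇒ B = min(1, 1 − 0.65 + 0.10) = min(1, 0.45) = 0.45
A ⊕ (A ⇒ B) = min(1, 0.65 + 0.45) = min(1, 1.10) = 1.00
B ⊕ (A ⊕ (A ⇒ B)) = min(1, 0.10 + 1.00) = min(1, 1.10) = 1.00
B ⊕ B = min(1, 0.10 + 0.10) = min(1, 0.20) = 0.20
B ⇒ B = min(1, 1 − 0.10 + 0.10) = min(1, 1.00) = 1.00
B ⇒ (B ⇒ B) = min(1, 1 − 0.10 + 1.00) = min(1, 1.90) = 1.00
(B ⇒ (B ⇒ B)) ⊕ A = min(1, 1.00 + 0.65) = min(1, 1.65) = 1.00
(B ⊕ B) ⊕ ((B ⇒ (B ⇒ B)) ⊕ A) = min(1, 0.20 + 1.00) = min(1, 1.20) = 1.00
¬((B ⊕ B) ⊕ ((B ⇒ (B ⇒ B)) ⊕ A)) = 1 − 1.00 = 0.00
(B ⊕ (A ⊕ (A ⇒ B))) ⊕ ¬((B ⊕ B) ⊕ ((B ⇒ (B ⇒ B)) ⊕ A)) = min(1, 1.00 + 0.00) = min(1, 1.00) = 1.00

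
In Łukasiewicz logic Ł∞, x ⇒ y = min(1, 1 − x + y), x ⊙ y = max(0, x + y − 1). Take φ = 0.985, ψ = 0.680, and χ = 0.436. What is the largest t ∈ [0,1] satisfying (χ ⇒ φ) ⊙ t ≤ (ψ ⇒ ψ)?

χ ⇒ φ = min(1, 1 − 0.436 + 0.985) = min(1, 1.549) = 1.000
So the left factor is χ ⇒ φ = 1.000.
ψ ⇒ ψ = min(1, 1 − 0.680 + 0.680) = min(1, 1.000) = 1.000
So the right-hand bound is ψ ⇒ ψ = 1.000.
The residuum of the Łukasiewicz t-norm gives the supremum: min(1, 1 − 1.000 + 1.000).
1 − 1.000 + 1.000 = 1.000, so t = min(1, 1.000) = 1.000.
Check: 1.000 ⊙ 1.000 = max(0, 1.000) = 1.000 ≤ 1.000.

1.000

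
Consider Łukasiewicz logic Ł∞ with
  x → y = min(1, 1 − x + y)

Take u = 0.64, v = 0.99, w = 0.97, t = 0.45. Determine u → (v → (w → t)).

0.85

w → t = min(1, 1 − 0.97 + 0.45) = min(1, 0.48) = 0.48
v → (w → t) = min(1, 1 − 0.99 + 0.48) = min(1, 0.49) = 0.49
u → (v → (w → t)) = min(1, 1 − 0.64 + 0.49) = min(1, 0.85) = 0.85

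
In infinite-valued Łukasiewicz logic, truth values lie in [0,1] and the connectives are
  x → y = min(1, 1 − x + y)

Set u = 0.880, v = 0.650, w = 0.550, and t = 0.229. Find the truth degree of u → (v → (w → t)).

w → t = min(1, 1 − 0.550 + 0.229) = min(1, 0.679) = 0.679
v → (w → t) = min(1, 1 − 0.650 + 0.679) = min(1, 1.029) = 1.000
u → (v → (w → t)) = min(1, 1 − 0.880 + 1.000) = min(1, 1.120) = 1.000

1.000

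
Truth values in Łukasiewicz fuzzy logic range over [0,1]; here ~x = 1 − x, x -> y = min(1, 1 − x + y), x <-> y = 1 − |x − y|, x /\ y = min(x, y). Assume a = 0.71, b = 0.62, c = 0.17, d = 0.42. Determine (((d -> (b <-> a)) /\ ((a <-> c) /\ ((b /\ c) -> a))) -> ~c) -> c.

b <-> a = 1 − |0.62 − 0.71| = 1 − 0.09 = 0.91
d -> (b <-> a) = min(1, 1 − 0.42 + 0.91) = min(1, 1.49) = 1.00
a <-> c = 1 − |0.71 − 0.17| = 1 − 0.54 = 0.46
b /\ c = min(0.62, 0.17) = 0.17
(b /\ c) -> a = min(1, 1 − 0.17 + 0.71) = min(1, 1.54) = 1.00
(a <-> c) /\ ((b /\ c) -> a) = min(0.46, 1.00) = 0.46
(d -> (b <-> a)) /\ ((a <-> c) /\ ((b /\ c) -> a)) = min(1.00, 0.46) = 0.46
~c = 1 − 0.17 = 0.83
((d -> (b <-> a)) /\ ((a <-> c) /\ ((b /\ c) -> a))) -> ~c = min(1, 1 − 0.46 + 0.83) = min(1, 1.37) = 1.00
(((d -> (b <-> a)) /\ ((a <-> c) /\ ((b /\ c) -> a))) -> ~c) -> c = min(1, 1 − 1.00 + 0.17) = min(1, 0.17) = 0.17

0.17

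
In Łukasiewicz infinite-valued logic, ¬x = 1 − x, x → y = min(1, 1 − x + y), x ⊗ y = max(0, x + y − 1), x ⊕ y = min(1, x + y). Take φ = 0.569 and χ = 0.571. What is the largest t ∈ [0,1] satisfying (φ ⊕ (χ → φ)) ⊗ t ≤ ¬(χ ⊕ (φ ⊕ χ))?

0.000

χ → φ = min(1, 1 − 0.571 + 0.569) = min(1, 0.998) = 0.998
φ ⊕ (χ → φ) = min(1, 0.569 + 0.998) = min(1, 1.567) = 1.000
So the left factor is φ ⊕ (χ → φ) = 1.000.
φ ⊕ χ = min(1, 0.569 + 0.571) = min(1, 1.140) = 1.000
χ ⊕ (φ ⊕ χ) = min(1, 0.571 + 1.000) = min(1, 1.571) = 1.000
¬(χ ⊕ (φ ⊕ χ)) = 1 − 1.000 = 0.000
So the right-hand bound is ¬(χ ⊕ (φ ⊕ χ)) = 0.000.
The residuum of the Łukasiewicz t-norm gives the supremum: min(1, 1 − 1.000 + 0.000).
1 − 1.000 + 0.000 = 0.000, so t = min(1, 0.000) = 0.000.
Check: 1.000 ⊗ 0.000 = max(0, 0.000) = 0.000 ≤ 0.000.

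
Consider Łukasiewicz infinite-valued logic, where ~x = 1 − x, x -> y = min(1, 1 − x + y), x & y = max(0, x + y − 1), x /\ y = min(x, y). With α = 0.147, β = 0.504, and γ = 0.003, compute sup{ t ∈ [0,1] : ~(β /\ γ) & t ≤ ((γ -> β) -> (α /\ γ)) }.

β /\ γ = min(0.504, 0.003) = 0.003
~(β /\ γ) = 1 − 0.003 = 0.997
So the left factor is ~(β /\ γ) = 0.997.
γ -> β = min(1, 1 − 0.003 + 0.504) = min(1, 1.501) = 1.000
α /\ γ = min(0.147, 0.003) = 0.003
(γ -> β) -> (α /\ γ) = min(1, 1 − 1.000 + 0.003) = min(1, 0.003) = 0.003
So the right-hand bound is (γ -> β) -> (α /\ γ) = 0.003.
The residuum of the Łukasiewicz t-norm gives the supremum: min(1, 1 − 0.997 + 0.003).
1 − 0.997 + 0.003 = 0.006, so t = min(1, 0.006) = 0.006.
Check: 0.997 & 0.006 = max(0, 0.003) = 0.003 ≤ 0.003.

0.006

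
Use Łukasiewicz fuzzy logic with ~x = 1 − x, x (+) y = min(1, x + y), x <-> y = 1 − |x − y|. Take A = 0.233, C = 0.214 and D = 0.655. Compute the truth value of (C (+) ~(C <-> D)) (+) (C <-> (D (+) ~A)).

0.869

C <-> D = 1 − |0.214 − 0.655| = 1 − 0.441 = 0.559
~(C <-> D) = 1 − 0.559 = 0.441
C (+) ~(C <-> D) = min(1, 0.214 + 0.441) = min(1, 0.655) = 0.655
~A = 1 − 0.233 = 0.767
D (+) ~A = min(1, 0.655 + 0.767) = min(1, 1.422) = 1.000
C <-> (D (+) ~A) = 1 − |0.214 − 1.000| = 1 − 0.786 = 0.214
(C (+) ~(C <-> D)) (+) (C <-> (D (+) ~A)) = min(1, 0.655 + 0.214) = min(1, 0.869) = 0.869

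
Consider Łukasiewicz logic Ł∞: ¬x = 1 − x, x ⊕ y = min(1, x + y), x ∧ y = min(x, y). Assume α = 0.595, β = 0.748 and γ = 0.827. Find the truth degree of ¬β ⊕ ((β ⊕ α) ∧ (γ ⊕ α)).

1.000

¬β = 1 − 0.748 = 0.252
β ⊕ α = min(1, 0.748 + 0.595) = min(1, 1.343) = 1.000
γ ⊕ α = min(1, 0.827 + 0.595) = min(1, 1.422) = 1.000
(β ⊕ α) ∧ (γ ⊕ α) = min(1.000, 1.000) = 1.000
¬β ⊕ ((β ⊕ α) ∧ (γ ⊕ α)) = min(1, 0.252 + 1.000) = min(1, 1.252) = 1.000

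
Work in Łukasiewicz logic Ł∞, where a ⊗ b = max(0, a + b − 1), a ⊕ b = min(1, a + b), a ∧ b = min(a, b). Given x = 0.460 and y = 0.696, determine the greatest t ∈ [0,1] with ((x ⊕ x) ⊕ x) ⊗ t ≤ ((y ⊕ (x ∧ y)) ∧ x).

0.460

x ⊕ x = min(1, 0.460 + 0.460) = min(1, 0.920) = 0.920
(x ⊕ x) ⊕ x = min(1, 0.920 + 0.460) = min(1, 1.380) = 1.000
So the left factor is (x ⊕ x) ⊕ x = 1.000.
x ∧ y = min(0.460, 0.696) = 0.460
y ⊕ (x ∧ y) = min(1, 0.696 + 0.460) = min(1, 1.156) = 1.000
(y ⊕ (x ∧ y)) ∧ x = min(1.000, 0.460) = 0.460
So the right-hand bound is (y ⊕ (x ∧ y)) ∧ x = 0.460.
The residuum of the Łukasiewicz t-norm gives the supremum: min(1, 1 − 1.000 + 0.460).
1 − 1.000 + 0.460 = 0.460, so t = min(1, 0.460) = 0.460.
Check: 1.000 ⊗ 0.460 = max(0, 0.460) = 0.460 ≤ 0.460.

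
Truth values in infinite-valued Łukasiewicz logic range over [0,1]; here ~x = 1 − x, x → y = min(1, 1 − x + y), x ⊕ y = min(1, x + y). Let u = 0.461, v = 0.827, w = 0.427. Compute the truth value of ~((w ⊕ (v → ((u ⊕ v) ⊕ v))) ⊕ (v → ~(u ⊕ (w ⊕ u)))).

0.000

u ⊕ v = min(1, 0.461 + 0.827) = min(1, 1.288) = 1.000
(u ⊕ v) ⊕ v = min(1, 1.000 + 0.827) = min(1, 1.827) = 1.000
v → ((u ⊕ v) ⊕ v) = min(1, 1 − 0.827 + 1.000) = min(1, 1.173) = 1.000
w ⊕ (v → ((u ⊕ v) ⊕ v)) = min(1, 0.427 + 1.000) = min(1, 1.427) = 1.000
w ⊕ u = min(1, 0.427 + 0.461) = min(1, 0.888) = 0.888
u ⊕ (w ⊕ u) = min(1, 0.461 + 0.888) = min(1, 1.349) = 1.000
~(u ⊕ (w ⊕ u)) = 1 − 1.000 = 0.000
v → ~(u ⊕ (w ⊕ u)) = min(1, 1 − 0.827 + 0.000) = min(1, 0.173) = 0.173
(w ⊕ (v → ((u ⊕ v) ⊕ v))) ⊕ (v → ~(u ⊕ (w ⊕ u))) = min(1, 1.000 + 0.173) = min(1, 1.173) = 1.000
~((w ⊕ (v → ((u ⊕ v) ⊕ v))) ⊕ (v → ~(u ⊕ (w ⊕ u)))) = 1 − 1.000 = 0.000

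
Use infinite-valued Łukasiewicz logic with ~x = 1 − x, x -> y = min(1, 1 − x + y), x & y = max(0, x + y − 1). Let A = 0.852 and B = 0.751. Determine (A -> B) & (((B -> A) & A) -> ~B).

0.296

A -> B = min(1, 1 − 0.852 + 0.751) = min(1, 0.899) = 0.899
B -> A = min(1, 1 − 0.751 + 0.852) = min(1, 1.101) = 1.000
(B -> A) & A = max(0, 1.000 + 0.852 − 1) = max(0, 0.852) = 0.852
~B = 1 − 0.751 = 0.249
((B -> A) & A) -> ~B = min(1, 1 − 0.852 + 0.249) = min(1, 0.397) = 0.397
(A -> B) & (((B -> A) & A) -> ~B) = max(0, 0.899 + 0.397 − 1) = max(0, 0.296) = 0.296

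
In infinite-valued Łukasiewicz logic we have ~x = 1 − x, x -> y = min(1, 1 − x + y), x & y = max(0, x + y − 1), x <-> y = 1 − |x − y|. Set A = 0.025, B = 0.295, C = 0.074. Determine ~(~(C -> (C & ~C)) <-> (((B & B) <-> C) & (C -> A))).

~C = 1 − 0.074 = 0.926
C & ~C = max(0, 0.074 + 0.926 − 1) = max(0, 0.000) = 0.000
C -> (C & ~C) = min(1, 1 − 0.074 + 0.000) = min(1, 0.926) = 0.926
~(C -> (C & ~C)) = 1 − 0.926 = 0.074
B & B = max(0, 0.295 + 0.295 − 1) = max(0, -0.410) = 0.000
(B & B) <-> C = 1 − |0.000 − 0.074| = 1 − 0.074 = 0.926
C -> A = min(1, 1 − 0.074 + 0.025) = min(1, 0.951) = 0.951
((B & B) <-> C) & (C -> A) = max(0, 0.926 + 0.951 − 1) = max(0, 0.877) = 0.877
~(C -> (C & ~C)) <-> (((B & B) <-> C) & (C -> A)) = 1 − |0.074 − 0.877| = 1 − 0.803 = 0.197
~(~(C -> (C & ~C)) <-> (((B & B) <-> C) & (C -> A))) = 1 − 0.197 = 0.803

0.803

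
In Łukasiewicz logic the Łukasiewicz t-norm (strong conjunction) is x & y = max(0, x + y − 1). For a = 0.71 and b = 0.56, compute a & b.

a & b = max(0, 0.71 + 0.56 − 1) = max(0, 0.27) = 0.27
For comparison, the Gödel (minimum) t-norm min(x, y) would give 0.56.

0.27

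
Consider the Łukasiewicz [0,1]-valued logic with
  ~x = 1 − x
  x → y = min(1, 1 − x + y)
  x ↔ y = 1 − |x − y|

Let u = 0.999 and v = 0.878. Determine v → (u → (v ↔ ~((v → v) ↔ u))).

0.246

v → v = min(1, 1 − 0.878 + 0.878) = min(1, 1.000) = 1.000
(v → v) ↔ u = 1 − |1.000 − 0.999| = 1 − 0.001 = 0.999
~((v → v) ↔ u) = 1 − 0.999 = 0.001
v ↔ ~((v → v) ↔ u) = 1 − |0.878 − 0.001| = 1 − 0.877 = 0.123
u → (v ↔ ~((v → v) ↔ u)) = min(1, 1 − 0.999 + 0.123) = min(1, 0.124) = 0.124
v → (u → (v ↔ ~((v → v) ↔ u))) = min(1, 1 − 0.878 + 0.124) = min(1, 0.246) = 0.246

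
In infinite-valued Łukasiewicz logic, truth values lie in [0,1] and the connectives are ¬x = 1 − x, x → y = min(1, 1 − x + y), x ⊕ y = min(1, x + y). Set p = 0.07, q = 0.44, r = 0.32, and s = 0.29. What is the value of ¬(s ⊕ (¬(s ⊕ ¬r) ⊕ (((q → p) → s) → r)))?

0.02

¬r = 1 − 0.32 = 0.68
s ⊕ ¬r = min(1, 0.29 + 0.68) = min(1, 0.97) = 0.97
¬(s ⊕ ¬r) = 1 − 0.97 = 0.03
q → p = min(1, 1 − 0.44 + 0.07) = min(1, 0.63) = 0.63
(q → p) → s = min(1, 1 − 0.63 + 0.29) = min(1, 0.66) = 0.66
((q → p) → s) → r = min(1, 1 − 0.66 + 0.32) = min(1, 0.66) = 0.66
¬(s ⊕ ¬r) ⊕ (((q → p) → s) → r) = min(1, 0.03 + 0.66) = min(1, 0.69) = 0.69
s ⊕ (¬(s ⊕ ¬r) ⊕ (((q → p) → s) → r)) = min(1, 0.29 + 0.69) = min(1, 0.98) = 0.98
¬(s ⊕ (¬(s ⊕ ¬r) ⊕ (((q → p) → s) → r))) = 1 − 0.98 = 0.02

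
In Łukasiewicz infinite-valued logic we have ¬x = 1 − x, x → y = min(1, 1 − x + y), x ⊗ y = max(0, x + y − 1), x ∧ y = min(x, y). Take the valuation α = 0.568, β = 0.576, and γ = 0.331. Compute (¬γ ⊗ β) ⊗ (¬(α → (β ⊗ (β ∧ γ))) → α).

0.245

¬γ = 1 − 0.331 = 0.669
¬γ ⊗ β = max(0, 0.669 + 0.576 − 1) = max(0, 0.245) = 0.245
β ∧ γ = min(0.576, 0.331) = 0.331
β ⊗ (β ∧ γ) = max(0, 0.576 + 0.331 − 1) = max(0, -0.093) = 0.000
α → (β ⊗ (β ∧ γ)) = min(1, 1 − 0.568 + 0.000) = min(1, 0.432) = 0.432
¬(α → (β ⊗ (β ∧ γ))) = 1 − 0.432 = 0.568
¬(α → (β ⊗ (β ∧ γ))) → α = min(1, 1 − 0.568 + 0.568) = min(1, 1.000) = 1.000
(¬γ ⊗ β) ⊗ (¬(α → (β ⊗ (β ∧ γ))) → α) = max(0, 0.245 + 1.000 − 1) = max(0, 0.245) = 0.245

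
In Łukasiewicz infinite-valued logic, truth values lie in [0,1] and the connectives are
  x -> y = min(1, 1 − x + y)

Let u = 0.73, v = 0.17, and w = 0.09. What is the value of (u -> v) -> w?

u -> v = min(1, 1 − 0.73 + 0.17) = min(1, 0.44) = 0.44
(u -> v) -> w = min(1, 1 − 0.44 + 0.09) = min(1, 0.65) = 0.65

0.65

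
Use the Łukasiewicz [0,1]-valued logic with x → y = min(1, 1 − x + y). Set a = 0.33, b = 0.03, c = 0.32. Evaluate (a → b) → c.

0.62

a → b = min(1, 1 − 0.33 + 0.03) = min(1, 0.70) = 0.70
(a → b) → c = min(1, 1 − 0.70 + 0.32) = min(1, 0.62) = 0.62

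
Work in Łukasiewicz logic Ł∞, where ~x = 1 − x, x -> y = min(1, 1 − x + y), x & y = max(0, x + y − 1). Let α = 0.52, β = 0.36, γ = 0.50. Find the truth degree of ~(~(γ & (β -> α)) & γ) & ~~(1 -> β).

β -> α = min(1, 1 − 0.36 + 0.52) = min(1, 1.16) = 1.00
γ & (β -> α) = max(0, 0.50 + 1.00 − 1) = max(0, 0.50) = 0.50
~(γ & (β -> α)) = 1 − 0.50 = 0.50
~(γ & (β -> α)) & γ = max(0, 0.50 + 0.50 − 1) = max(0, 0.00) = 0.00
~(~(γ & (β -> α)) & γ) = 1 − 0.00 = 1.00
1 -> β = min(1, 1 − 1.00 + 0.36) = min(1, 0.36) = 0.36
~(1 -> β) = 1 − 0.36 = 0.64
~~(1 -> β) = 1 − 0.64 = 0.36
~(~(γ & (β -> α)) & γ) & ~~(1 -> β) = max(0, 1.00 + 0.36 − 1) = max(0, 0.36) = 0.36

0.36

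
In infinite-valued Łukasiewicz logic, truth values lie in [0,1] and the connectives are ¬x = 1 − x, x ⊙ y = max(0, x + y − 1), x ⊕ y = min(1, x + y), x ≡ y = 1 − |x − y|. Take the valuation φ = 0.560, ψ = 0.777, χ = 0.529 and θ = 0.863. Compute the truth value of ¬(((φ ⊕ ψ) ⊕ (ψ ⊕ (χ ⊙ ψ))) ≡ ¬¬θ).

0.137

φ ⊕ ψ = min(1, 0.560 + 0.777) = min(1, 1.337) = 1.000
χ ⊙ ψ = max(0, 0.529 + 0.777 − 1) = max(0, 0.306) = 0.306
ψ ⊕ (χ ⊙ ψ) = min(1, 0.777 + 0.306) = min(1, 1.083) = 1.000
(φ ⊕ ψ) ⊕ (ψ ⊕ (χ ⊙ ψ)) = min(1, 1.000 + 1.000) = min(1, 2.000) = 1.000
¬θ = 1 − 0.863 = 0.137
¬¬θ = 1 − 0.137 = 0.863
((φ ⊕ ψ) ⊕ (ψ ⊕ (χ ⊙ ψ))) ≡ ¬¬θ = 1 − |1.000 − 0.863| = 1 − 0.137 = 0.863
¬(((φ ⊕ ψ) ⊕ (ψ ⊕ (χ ⊙ ψ))) ≡ ¬¬θ) = 1 − 0.863 = 0.137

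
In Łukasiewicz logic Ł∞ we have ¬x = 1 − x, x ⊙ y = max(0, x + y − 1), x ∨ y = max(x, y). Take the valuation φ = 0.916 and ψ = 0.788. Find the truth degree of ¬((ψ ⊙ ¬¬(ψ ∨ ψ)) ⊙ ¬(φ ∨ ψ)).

1.000

ψ ∨ ψ = max(0.788, 0.788) = 0.788
¬(ψ ∨ ψ) = 1 − 0.788 = 0.212
¬¬(ψ ∨ ψ) = 1 − 0.212 = 0.788
ψ ⊙ ¬¬(ψ ∨ ψ) = max(0, 0.788 + 0.788 − 1) = max(0, 0.576) = 0.576
φ ∨ ψ = max(0.916, 0.788) = 0.916
¬(φ ∨ ψ) = 1 − 0.916 = 0.084
(ψ ⊙ ¬¬(ψ ∨ ψ)) ⊙ ¬(φ ∨ ψ) = max(0, 0.576 + 0.084 − 1) = max(0, -0.340) = 0.000
¬((ψ ⊙ ¬¬(ψ ∨ ψ)) ⊙ ¬(φ ∨ ψ)) = 1 − 0.000 = 1.000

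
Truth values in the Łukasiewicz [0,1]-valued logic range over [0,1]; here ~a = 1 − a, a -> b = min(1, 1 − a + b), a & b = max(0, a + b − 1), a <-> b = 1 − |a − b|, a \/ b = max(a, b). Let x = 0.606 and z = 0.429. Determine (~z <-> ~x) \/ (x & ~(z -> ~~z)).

0.823

~z = 1 − 0.429 = 0.571
~x = 1 − 0.606 = 0.394
~z <-> ~x = 1 − |0.571 − 0.394| = 1 − 0.177 = 0.823
~~z = 1 − 0.571 = 0.429
z -> ~~z = min(1, 1 − 0.429 + 0.429) = min(1, 1.000) = 1.000
~(z -> ~~z) = 1 − 1.000 = 0.000
x & ~(z -> ~~z) = max(0, 0.606 + 0.000 − 1) = max(0, -0.394) = 0.000
(~z <-> ~x) \/ (x & ~(z -> ~~z)) = max(0.823, 0.000) = 0.823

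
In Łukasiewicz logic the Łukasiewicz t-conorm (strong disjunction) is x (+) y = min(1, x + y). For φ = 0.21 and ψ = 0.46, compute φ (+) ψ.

φ (+) ψ = min(1, 0.21 + 0.46) = min(1, 0.67) = 0.67
For comparison, the Gödel t-conorm max(x, y) would give 0.46.

0.67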